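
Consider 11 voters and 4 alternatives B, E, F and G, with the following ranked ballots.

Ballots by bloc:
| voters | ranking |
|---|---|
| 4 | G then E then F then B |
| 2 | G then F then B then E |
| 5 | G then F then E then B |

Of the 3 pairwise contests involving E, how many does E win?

1

E against each rival (11 voters):
E–B: E 9–2.
E–F: F 7–4.
E vs G: E preferred on 0 ballots; G wins 11–0.
E beats B; loses to F, G — 1 pairwise win.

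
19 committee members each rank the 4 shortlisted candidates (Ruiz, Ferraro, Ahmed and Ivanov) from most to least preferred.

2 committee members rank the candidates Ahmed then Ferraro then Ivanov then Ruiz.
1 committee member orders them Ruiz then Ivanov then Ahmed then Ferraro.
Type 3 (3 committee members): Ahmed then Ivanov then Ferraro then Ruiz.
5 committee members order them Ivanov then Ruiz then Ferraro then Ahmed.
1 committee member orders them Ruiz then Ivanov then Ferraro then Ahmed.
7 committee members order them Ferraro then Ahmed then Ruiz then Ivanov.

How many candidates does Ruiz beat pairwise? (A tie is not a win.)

0

Ruiz against each rival (19 committee members):
Ruiz–Ferraro: Ferraro 12–7.
Ruiz vs Ahmed: Ahmed, 12–7.
Ruiz vs Ivanov: 1+1+7 = 9 for Ruiz, 10 for Ivanov — Ivanov by 10–9.
Ruiz beats no one; loses to Ferraro, Ahmed, Ivanov — 0 pairwise wins.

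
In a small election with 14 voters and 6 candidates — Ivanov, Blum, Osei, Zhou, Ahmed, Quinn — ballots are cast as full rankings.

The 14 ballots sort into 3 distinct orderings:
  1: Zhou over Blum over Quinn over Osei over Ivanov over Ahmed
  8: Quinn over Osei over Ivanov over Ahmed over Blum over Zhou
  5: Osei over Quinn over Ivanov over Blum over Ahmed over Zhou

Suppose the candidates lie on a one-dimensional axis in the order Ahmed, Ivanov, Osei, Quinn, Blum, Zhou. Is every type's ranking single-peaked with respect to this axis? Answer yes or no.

Axis positions: Ahmed=1, Ivanov=2, Osei=3, Quinn=4, Blum=5, Zhou=6.
Type 1 (peak Zhou at position 6): ranking walks positions 6-5-4-3-2-1, expanding outward from the peak — single-peaked.
Type 2 (peak Quinn at position 4): ranking walks positions 4-3-2-1-5-6, expanding outward from the peak — single-peaked.
Type 3 (peak Osei at position 3): ranking walks positions 3-4-2-5-1-6, expanding outward from the peak — single-peaked.
Every ranking is single-peaked on this axis.

yes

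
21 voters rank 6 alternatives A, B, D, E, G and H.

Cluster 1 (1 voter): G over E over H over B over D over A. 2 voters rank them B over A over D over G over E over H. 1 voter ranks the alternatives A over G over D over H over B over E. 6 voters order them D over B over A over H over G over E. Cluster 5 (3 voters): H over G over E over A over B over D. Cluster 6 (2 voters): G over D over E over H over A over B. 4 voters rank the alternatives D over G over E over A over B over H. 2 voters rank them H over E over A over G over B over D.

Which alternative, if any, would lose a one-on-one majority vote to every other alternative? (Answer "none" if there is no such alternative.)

Pairwise majorities:
A vs B: 1+3+2+4+2 = 12 for A, 9 for B — A by 12–9.
A vs D: D, 13–8.
A vs E: 2+1+6 = 9 for A, 12 for E — E by 12–9.
A vs G: A preferred on 2+1+6+2 = 11 ballots; A wins 11–10.
A vs H: 2+1+6+4 = 13 for A, 8 for H — A by 13–8.
B vs D: D wins 13–8.
B vs E: B is ranked higher on 2+1+6 = 9 ballots, E on 12. E wins 12–9.
B vs G: B is ranked higher on 2+6 = 8 ballots, G on 13. G wins 13–8.
B vs H: 12 to 9, B.
D vs E: 15 to 6, D.
D vs G: D wins 12–9.
D vs H: D wins 15–6.
E vs G: 2 to 19, G.
E vs H: 1+2+2+4 = 9 for E, 12 for H — H by 12–9.
G vs H: 10 to 11, H.
Each alternative has at least one pairwise win (A beats B; B beats H; D beats A; E beats A; G beats B; H beats E) — no Condorcet loser.

none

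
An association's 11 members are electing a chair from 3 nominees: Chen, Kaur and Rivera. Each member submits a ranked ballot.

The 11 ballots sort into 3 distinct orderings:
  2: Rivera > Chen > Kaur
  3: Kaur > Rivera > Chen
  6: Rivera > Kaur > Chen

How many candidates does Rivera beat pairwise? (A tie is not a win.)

Rivera against each rival (11 voters):
Rivera vs Chen: 2+3+6 = 11 for Rivera, 0 for Chen — Rivera by 11–0.
Rivera vs Kaur: 8 to 3, Rivera.
Rivera beats Chen, Kaur — 2 pairwise wins.

2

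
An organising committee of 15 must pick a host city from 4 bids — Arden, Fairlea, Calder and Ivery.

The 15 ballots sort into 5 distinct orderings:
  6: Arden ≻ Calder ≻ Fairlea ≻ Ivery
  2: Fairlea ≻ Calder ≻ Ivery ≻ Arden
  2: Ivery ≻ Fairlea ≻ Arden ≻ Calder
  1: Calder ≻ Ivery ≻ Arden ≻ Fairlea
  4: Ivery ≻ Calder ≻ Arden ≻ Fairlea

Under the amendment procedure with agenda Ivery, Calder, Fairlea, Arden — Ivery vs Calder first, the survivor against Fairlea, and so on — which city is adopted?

Round 1: Ivery vs Calder — 6–9, Calder advances.
Round 2: Calder vs Fairlea — 11–4, Calder advances.
Round 3: Calder vs Arden — 7–8, Arden advances.
Arden survives the agenda.

Arden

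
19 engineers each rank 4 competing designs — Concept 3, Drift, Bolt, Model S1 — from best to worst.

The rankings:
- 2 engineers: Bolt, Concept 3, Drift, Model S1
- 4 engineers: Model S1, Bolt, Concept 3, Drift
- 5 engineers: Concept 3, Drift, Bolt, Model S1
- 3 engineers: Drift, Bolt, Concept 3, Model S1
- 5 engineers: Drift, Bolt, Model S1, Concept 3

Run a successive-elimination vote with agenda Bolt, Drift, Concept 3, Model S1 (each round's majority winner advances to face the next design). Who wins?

Concept 3

Round 1: Bolt vs Drift — 6–13, Drift advances.
Round 2: Drift vs Concept 3 — 8–11, Concept 3 advances.
Round 3: Concept 3 vs Model S1 — 10–9, Concept 3 advances.
The agenda winner is Concept 3.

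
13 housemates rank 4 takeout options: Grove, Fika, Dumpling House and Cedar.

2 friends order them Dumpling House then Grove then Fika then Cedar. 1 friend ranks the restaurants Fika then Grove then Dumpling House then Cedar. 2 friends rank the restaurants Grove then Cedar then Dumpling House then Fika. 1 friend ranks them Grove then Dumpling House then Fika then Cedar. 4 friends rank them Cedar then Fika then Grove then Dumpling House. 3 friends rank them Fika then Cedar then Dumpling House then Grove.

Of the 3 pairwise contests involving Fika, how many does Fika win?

Fika against each rival (13 friends):
Fika vs Grove: Fika, 8–5.
Fika vs Dumpling House: Fika is ranked higher on 1+4+3 = 8 ballots, Dumpling House on 5. Fika wins 8–5.
Fika–Cedar: Fika 7–6.
Fika beats Grove, Dumpling House, Cedar — 3 pairwise wins.

3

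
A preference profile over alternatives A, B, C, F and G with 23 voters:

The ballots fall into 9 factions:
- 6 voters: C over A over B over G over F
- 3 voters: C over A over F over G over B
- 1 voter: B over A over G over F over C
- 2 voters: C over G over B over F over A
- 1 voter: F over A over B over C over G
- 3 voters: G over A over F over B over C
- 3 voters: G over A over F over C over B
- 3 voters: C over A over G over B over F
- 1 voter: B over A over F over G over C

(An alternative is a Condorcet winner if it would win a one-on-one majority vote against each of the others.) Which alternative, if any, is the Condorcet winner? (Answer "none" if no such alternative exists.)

Head-to-head results (23 voters):
A vs B: A wins 19–4.
A vs C: C wins 14–9.
A–F: A 20–3.
A vs G: A, 15–8.
B–C: C 17–6.
B vs F: B, 13–10.
B vs G: G wins 14–9.
C–F: C 14–9.
C–G: C 15–8.
F vs G: G, 18–5.
C wins every pairwise contest, so C is the Condorcet winner.

C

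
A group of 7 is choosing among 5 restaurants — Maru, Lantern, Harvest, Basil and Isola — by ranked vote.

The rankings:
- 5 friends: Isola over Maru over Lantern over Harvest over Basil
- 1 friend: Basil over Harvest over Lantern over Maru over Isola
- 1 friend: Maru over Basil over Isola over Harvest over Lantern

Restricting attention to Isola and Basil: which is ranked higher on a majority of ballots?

Isola

Ballots ranking Isola above Basil: 5.
Ballots ranking Basil above Isola: 7 − 5 = 2.
Isola wins the head-to-head 5–2.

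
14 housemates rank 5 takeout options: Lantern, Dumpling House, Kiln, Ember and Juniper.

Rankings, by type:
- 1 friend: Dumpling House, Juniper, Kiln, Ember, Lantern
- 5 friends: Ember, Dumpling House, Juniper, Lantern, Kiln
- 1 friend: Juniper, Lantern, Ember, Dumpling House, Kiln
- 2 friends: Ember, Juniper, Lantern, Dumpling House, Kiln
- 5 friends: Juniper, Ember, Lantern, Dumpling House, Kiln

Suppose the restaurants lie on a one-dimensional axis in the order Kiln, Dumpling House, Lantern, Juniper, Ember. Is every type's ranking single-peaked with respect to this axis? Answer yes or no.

Axis positions: Kiln=1, Dumpling House=2, Lantern=3, Juniper=4, Ember=5.
Type 1: ranking walks positions 2-4-1-5-3; Juniper is ranked above Lantern even though Lantern lies between Juniper and the peak Dumpling House on the axis — preferences dip and rise again. Not single-peaked.
Type 2: ranking walks positions 5-2-4-3-1; Dumpling House is ranked above Juniper even though Juniper lies between Dumpling House and the peak Ember on the axis — preferences dip and rise again. Not single-peaked.
Type 3 (peak Juniper at position 4): ranking walks positions 4-3-5-2-1, expanding outward from the peak — single-peaked.
Type 4 (peak Ember at position 5): ranking walks positions 5-4-3-2-1, expanding outward from the peak — single-peaked.
Type 5 (peak Juniper at position 4): ranking walks positions 4-5-3-2-1, expanding outward from the peak — single-peaked.
Type 1 violates single-peakedness, so the profile is not single-peaked on this axis.

no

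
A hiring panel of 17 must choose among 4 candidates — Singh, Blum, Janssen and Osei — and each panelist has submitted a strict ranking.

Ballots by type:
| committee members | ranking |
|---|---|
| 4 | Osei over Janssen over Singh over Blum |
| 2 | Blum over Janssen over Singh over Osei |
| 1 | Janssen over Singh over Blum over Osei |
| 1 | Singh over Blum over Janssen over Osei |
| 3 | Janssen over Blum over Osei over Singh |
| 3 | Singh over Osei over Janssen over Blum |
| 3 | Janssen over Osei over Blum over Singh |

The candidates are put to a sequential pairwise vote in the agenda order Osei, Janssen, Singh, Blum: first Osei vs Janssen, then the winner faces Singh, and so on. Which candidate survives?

Round 1: Osei vs Janssen — 7–10, Janssen advances.
Round 2: Janssen vs Singh — 13–4, Janssen advances.
Round 3: Janssen vs Blum — 14–3, Janssen advances.
Janssen survives the agenda.

Janssen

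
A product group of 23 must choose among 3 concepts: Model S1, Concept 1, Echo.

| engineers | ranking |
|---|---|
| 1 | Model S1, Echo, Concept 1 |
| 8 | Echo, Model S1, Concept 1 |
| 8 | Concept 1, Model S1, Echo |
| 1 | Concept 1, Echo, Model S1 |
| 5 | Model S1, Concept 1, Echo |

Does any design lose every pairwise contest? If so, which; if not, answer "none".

Echo

Pairwise majorities:
Model S1–Concept 1: Model S1 14–9.
Model S1 vs Echo: Model S1 is ranked higher on 1+8+5 = 14 ballots, Echo on 9. Model S1 wins 14–9.
Concept 1–Echo: Concept 1 14–9.
Only Echo has no wins; Echo is the Condorcet loser.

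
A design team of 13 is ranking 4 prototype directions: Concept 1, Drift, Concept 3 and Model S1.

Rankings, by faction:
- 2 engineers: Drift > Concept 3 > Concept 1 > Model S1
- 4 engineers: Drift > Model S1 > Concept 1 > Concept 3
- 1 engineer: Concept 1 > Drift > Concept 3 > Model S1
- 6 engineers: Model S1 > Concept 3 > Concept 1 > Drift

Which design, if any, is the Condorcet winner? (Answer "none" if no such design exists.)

Head-to-head results (13 engineers):
Concept 1 vs Drift: 1+6 = 7 for Concept 1, 6 for Drift — Concept 1 by 7–6.
Concept 1 vs Concept 3: Concept 3, 8–5.
Concept 1 vs Model S1: Concept 1 preferred on 2+1 = 3 ballots; Model S1 wins 10–3.
Drift vs Concept 3: Drift preferred on 2+4+1 = 7 ballots; Drift wins 7–6.
Drift vs Model S1: Drift is ranked higher on 2+4+1 = 7 ballots, Model S1 on 6. Drift wins 7–6.
Concept 3 vs Model S1: Concept 3 preferred on 2+1 = 3 ballots; Model S1 wins 10–3.
No design is unbeaten: Concept 1 loses to Concept 3; Drift loses to Concept 1; Concept 3 loses to Drift; Model S1 loses to Drift. In particular Concept 1 beats Drift beats Concept 3 beats Concept 1 is a majority cycle — no Condorcet winner exists.

none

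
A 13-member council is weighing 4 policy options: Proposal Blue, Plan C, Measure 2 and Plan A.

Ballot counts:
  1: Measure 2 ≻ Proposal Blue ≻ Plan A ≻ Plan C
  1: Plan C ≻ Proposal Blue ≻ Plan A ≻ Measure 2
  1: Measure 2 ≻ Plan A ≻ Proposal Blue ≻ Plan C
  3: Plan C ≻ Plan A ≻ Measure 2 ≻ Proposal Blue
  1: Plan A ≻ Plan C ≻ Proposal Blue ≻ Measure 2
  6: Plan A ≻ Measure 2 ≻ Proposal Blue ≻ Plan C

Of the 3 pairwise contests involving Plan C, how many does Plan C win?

Plan C against each rival (13 council members):
Plan C vs Proposal Blue: Plan C is ranked higher on 1+3+1 = 5 ballots, Proposal Blue on 8. Proposal Blue wins 8–5.
Plan C vs Measure 2: Measure 2, 8–5.
Plan C vs Plan A: 4 to 9, Plan A.
Plan C beats no one; loses to Proposal Blue, Measure 2, Plan A — 0 pairwise wins.

0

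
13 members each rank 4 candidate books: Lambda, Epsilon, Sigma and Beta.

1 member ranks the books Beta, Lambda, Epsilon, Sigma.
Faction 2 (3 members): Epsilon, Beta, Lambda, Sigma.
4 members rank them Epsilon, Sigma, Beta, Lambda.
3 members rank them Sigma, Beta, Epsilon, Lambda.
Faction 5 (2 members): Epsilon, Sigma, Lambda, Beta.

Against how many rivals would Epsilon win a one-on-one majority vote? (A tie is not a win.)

3

Epsilon against each rival (13 members):
Epsilon vs Lambda: 12 to 1, Epsilon.
Epsilon vs Sigma: Epsilon wins 10–3.
Epsilon vs Beta: Epsilon, 9–4.
Epsilon beats Lambda, Sigma, Beta — 3 pairwise wins.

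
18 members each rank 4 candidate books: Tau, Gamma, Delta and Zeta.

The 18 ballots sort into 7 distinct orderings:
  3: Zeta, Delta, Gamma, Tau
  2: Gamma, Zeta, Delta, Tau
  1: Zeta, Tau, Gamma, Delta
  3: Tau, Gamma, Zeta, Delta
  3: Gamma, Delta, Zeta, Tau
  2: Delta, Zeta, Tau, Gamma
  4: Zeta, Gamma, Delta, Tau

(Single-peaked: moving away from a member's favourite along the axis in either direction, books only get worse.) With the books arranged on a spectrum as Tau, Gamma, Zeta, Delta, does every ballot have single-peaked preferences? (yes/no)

Axis positions: Tau=1, Gamma=2, Zeta=3, Delta=4.
Ballot type 1 (peak Zeta at position 3): ranking walks positions 3-4-2-1, expanding outward from the peak — single-peaked.
Ballot type 2 (peak Gamma at position 2): ranking walks positions 2-3-4-1, expanding outward from the peak — single-peaked.
Ballot type 3: ranking walks positions 3-1-2-4; Tau is ranked above Gamma even though Gamma lies between Tau and the peak Zeta on the axis — preferences dip and rise again. Not single-peaked.
Ballot type 4 (peak Tau at position 1): ranking walks positions 1-2-3-4, expanding outward from the peak — single-peaked.
Ballot type 5: ranking walks positions 2-4-3-1; Delta is ranked above Zeta even though Zeta lies between Delta and the peak Gamma on the axis — preferences dip and rise again. Not single-peaked.
Ballot type 6: ranking walks positions 4-3-1-2; Tau is ranked above Gamma even though Gamma lies between Tau and the peak Delta on the axis — preferences dip and rise again. Not single-peaked.
Ballot type 7 (peak Zeta at position 3): ranking walks positions 3-2-4-1, expanding outward from the peak — single-peaked.
Ballot type 3 violates single-peakedness, so the profile is not single-peaked on this axis.

no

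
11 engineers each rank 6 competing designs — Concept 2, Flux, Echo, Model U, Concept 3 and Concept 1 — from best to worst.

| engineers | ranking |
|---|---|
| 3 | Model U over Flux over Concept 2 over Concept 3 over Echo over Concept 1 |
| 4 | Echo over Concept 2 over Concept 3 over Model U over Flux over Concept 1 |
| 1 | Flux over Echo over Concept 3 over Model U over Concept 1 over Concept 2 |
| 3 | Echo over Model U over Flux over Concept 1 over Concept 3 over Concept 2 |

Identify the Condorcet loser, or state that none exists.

Pairwise majorities:
Concept 2 vs Flux: 4 to 7, Flux.
Concept 2 vs Echo: Echo, 8–3.
Concept 2 vs Model U: 4 to 7, Model U.
Concept 2 vs Concept 3: 7 to 4, Concept 2.
Concept 2 vs Concept 1: Concept 2 preferred on 3+4 = 7 ballots; Concept 2 wins 7–4.
Flux vs Echo: 3+1 = 4 for Flux, 7 for Echo — Echo by 7–4.
Flux vs Model U: 1 to 10, Model U.
Flux vs Concept 3: Flux preferred on 3+1+3 = 7 ballots; Flux wins 7–4.
Flux vs Concept 1: Flux, 11–0.
Echo vs Model U: Echo wins 8–3.
Echo vs Concept 3: Echo is ranked higher on 4+1+3 = 8 ballots, Concept 3 on 3. Echo wins 8–3.
Echo vs Concept 1: 11 to 0, Echo.
Model U vs Concept 3: 3+3 = 6 for Model U, 5 for Concept 3 — Model U by 6–5.
Model U vs Concept 1: 11 to 0, Model U.
Concept 3 vs Concept 1: Concept 3 wins 8–3.
Concept 1 is beaten in every head-to-head and is the Condorcet loser.

Concept 1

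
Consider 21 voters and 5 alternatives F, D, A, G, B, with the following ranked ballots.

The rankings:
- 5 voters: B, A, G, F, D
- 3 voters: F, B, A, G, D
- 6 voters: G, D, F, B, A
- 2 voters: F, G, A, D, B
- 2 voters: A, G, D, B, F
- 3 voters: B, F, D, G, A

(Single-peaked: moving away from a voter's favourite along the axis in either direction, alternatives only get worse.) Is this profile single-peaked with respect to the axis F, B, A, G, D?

no

Axis positions: F=1, B=2, A=3, G=4, D=5.
Ballot type 1 (peak B at position 2): ranking walks positions 2-3-4-1-5, expanding outward from the peak — single-peaked.
Ballot type 2 (peak F at position 1): ranking walks positions 1-2-3-4-5, expanding outward from the peak — single-peaked.
Ballot type 3: ranking walks positions 4-5-1-2-3; F is ranked above A even though A lies between F and the peak G on the axis — preferences dip and rise again. Not single-peaked.
Ballot type 4: ranking walks positions 1-4-3-5-2; G is ranked above B even though B lies between G and the peak F on the axis — preferences dip and rise again. Not single-peaked.
Ballot type 5 (peak A at position 3): ranking walks positions 3-4-5-2-1, expanding outward from the peak — single-peaked.
Ballot type 6: ranking walks positions 2-1-5-4-3; D is ranked above A even though A lies between D and the peak B on the axis — preferences dip and rise again. Not single-peaked.
Ballot type 3 violates single-peakedness, so the profile is not single-peaked on this axis.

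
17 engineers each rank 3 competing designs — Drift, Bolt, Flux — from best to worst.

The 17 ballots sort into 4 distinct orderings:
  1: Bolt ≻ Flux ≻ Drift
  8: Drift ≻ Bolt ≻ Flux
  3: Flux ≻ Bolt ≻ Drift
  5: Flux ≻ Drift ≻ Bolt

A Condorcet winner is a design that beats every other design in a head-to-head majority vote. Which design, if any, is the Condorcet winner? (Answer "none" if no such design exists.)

none

Check each pair by majority over 17 ballots:
Drift vs Bolt: 13 to 4, Drift.
Drift vs Flux: 8 for Drift, 9 for Flux — Flux by 9–8.
Bolt vs Flux: 1+8 = 9 for Bolt, 8 for Flux — Bolt by 9–8.
Every design loses at least once (Drift loses to Flux; Bolt loses to Drift; Flux loses to Bolt). The majority relation contains the cycle Drift > Bolt > Flux > Drift, so there is no Condorcet winner.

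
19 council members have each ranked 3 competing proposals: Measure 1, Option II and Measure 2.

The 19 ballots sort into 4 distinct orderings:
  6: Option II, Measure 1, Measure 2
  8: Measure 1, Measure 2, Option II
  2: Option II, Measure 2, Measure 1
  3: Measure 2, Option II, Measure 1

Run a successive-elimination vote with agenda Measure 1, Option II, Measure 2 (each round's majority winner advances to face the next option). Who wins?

Round 1: Measure 1 vs Option II — 8–11, Option II advances.
Round 2: Option II vs Measure 2 — 8–11, Measure 2 advances.
The agenda winner is Measure 2.

Measure 2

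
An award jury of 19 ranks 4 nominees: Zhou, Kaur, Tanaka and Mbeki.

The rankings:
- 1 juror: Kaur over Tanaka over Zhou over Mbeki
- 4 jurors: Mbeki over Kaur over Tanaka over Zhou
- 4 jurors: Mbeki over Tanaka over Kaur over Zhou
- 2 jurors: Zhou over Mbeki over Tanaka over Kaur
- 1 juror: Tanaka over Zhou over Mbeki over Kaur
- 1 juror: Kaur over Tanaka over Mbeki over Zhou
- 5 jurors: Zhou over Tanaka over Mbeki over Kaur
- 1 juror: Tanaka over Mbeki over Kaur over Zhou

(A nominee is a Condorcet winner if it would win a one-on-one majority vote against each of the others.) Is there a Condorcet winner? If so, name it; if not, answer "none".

Mbeki

Head-to-head results (19 jurors):
Zhou vs Kaur: Zhou is ranked higher on 2+1+5 = 8 ballots, Kaur on 11. Kaur wins 11–8.
Zhou vs Tanaka: Zhou preferred on 2+5 = 7 ballots; Tanaka wins 12–7.
Zhou vs Mbeki: 1+2+1+5 = 9 for Zhou, 10 for Mbeki — Mbeki by 10–9.
Kaur vs Tanaka: Kaur is ranked higher on 1+4+1 = 6 ballots, Tanaka on 13. Tanaka wins 13–6.
Kaur vs Mbeki: 1+1 = 2 for Kaur, 17 for Mbeki — Mbeki by 17–2.
Tanaka vs Mbeki: 9 to 10, Mbeki.
Mbeki defeats every rival head-to-head and is the Condorcet winner.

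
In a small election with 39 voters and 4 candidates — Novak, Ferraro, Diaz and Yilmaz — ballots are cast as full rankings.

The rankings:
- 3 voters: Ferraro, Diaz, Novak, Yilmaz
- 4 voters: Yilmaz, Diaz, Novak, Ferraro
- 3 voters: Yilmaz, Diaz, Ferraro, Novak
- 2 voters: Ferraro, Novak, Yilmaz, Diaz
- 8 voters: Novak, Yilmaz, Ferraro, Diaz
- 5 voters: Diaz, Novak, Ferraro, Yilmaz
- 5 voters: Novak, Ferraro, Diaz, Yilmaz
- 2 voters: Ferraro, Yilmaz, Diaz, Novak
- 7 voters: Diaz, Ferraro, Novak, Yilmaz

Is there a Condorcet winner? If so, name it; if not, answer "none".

none

Check each pair by majority over 39 ballots:
Novak vs Ferraro: Novak wins 22–17.
Novak vs Diaz: Diaz, 24–15.
Novak vs Yilmaz: Novak preferred on 3+2+8+5+5+7 = 30 ballots; Novak wins 30–9.
Ferraro vs Diaz: Ferraro wins 20–19.
Ferraro vs Yilmaz: Ferraro is ranked higher on 3+2+5+5+2+7 = 24 ballots, Yilmaz on 15. Ferraro wins 24–15.
Diaz vs Yilmaz: 20 to 19, Diaz.
Every candidate loses at least once (Novak loses to Diaz; Ferraro loses to Novak; Diaz loses to Ferraro; Yilmaz loses to Novak). The majority relation contains the cycle Novak → Ferraro → Diaz → Novak, so there is no Condorcet winner.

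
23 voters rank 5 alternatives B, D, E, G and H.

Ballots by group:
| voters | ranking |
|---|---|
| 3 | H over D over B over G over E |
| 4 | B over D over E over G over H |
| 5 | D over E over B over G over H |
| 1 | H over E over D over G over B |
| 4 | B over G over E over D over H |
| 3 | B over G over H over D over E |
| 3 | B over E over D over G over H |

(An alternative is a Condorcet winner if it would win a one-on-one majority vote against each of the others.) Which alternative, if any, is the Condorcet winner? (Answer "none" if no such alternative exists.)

B

Head-to-head results (23 voters):
B vs D: B preferred on 4+4+3+3 = 14 ballots; B wins 14–9.
B vs E: B is ranked higher on 3+4+4+3+3 = 17 ballots, E on 6. B wins 17–6.
B vs G: B preferred on 3+4+5+4+3+3 = 22 ballots; B wins 22–1.
B vs H: B preferred on 4+5+4+3+3 = 19 ballots; B wins 19–4.
D vs E: D is ranked higher on 3+4+5+3 = 15 ballots, E on 8. D wins 15–8.
D vs G: D preferred on 3+4+5+1+3 = 16 ballots; D wins 16–7.
D vs H: 16 to 7, D.
E vs G: E is ranked higher on 4+5+1+3 = 13 ballots, G on 10. E wins 13–10.
E vs H: 16 to 7, E.
G vs H: 4+5+4+3+3 = 19 for G, 4 for H — G by 19–4.
B wins every pairwise contest, so B is the Condorcet winner.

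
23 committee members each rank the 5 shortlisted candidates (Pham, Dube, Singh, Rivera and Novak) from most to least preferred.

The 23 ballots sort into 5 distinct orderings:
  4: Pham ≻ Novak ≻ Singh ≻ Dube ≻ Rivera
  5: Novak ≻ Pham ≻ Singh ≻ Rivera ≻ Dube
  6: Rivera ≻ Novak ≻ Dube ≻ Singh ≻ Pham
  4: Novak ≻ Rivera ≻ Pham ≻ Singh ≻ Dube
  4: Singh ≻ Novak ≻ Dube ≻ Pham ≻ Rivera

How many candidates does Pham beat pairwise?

Pham against each rival (23 committee members):
Pham vs Dube: Pham preferred on 4+5+4 = 13 ballots; Pham wins 13–10.
Pham–Singh: Pham 13–10.
Pham vs Rivera: 4+5+4 = 13 for Pham, 10 for Rivera — Pham by 13–10.
Pham vs Novak: 4 for Pham, 19 for Novak — Novak by 19–4.
Pham beats Dube, Singh, Rivera; loses to Novak — 3 pairwise wins.

3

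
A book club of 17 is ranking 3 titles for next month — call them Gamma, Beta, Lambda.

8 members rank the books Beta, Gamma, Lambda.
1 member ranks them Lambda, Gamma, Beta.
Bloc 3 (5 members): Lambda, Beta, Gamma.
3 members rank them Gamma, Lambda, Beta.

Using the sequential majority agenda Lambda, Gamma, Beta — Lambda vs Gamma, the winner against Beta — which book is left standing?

Beta

Round 1: Lambda vs Gamma — 6–11, Gamma advances.
Round 2: Gamma vs Beta — 4–13, Beta advances.
Beta survives the agenda.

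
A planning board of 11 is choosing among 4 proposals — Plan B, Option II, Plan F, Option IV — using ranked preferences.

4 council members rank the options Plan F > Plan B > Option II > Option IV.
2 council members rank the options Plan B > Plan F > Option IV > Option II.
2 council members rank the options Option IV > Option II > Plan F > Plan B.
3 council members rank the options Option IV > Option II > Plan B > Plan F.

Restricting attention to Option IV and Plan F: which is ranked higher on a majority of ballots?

Ballots ranking Option IV above Plan F: 2 + 3 = 5.
Ballots ranking Plan F above Option IV: 11 − 5 = 6.
Plan F wins the head-to-head 6–5.

Plan F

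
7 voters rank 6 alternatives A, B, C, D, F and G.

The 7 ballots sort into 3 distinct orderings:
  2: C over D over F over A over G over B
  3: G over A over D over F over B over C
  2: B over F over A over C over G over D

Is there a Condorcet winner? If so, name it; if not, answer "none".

none

Head-to-head results (7 voters):
A vs B: 2+3 = 5 for A, 2 for B — A by 5–2.
A vs C: 5 to 2, A.
A vs D: 5 to 2, A.
A vs F: A is ranked higher on 3 ballots, F on 4. F wins 4–3.
A vs G: A is ranked higher on 2+2 = 4 ballots, G on 3. A wins 4–3.
B vs C: B is ranked higher on 3+2 = 5 ballots, C on 2. B wins 5–2.
B vs D: B preferred on 2 ballots; D wins 5–2.
B vs F: 2 to 5, F.
B vs G: B preferred on 2 ballots; G wins 5–2.
C vs D: 4 to 3, C.
C vs F: C is ranked higher on 2 ballots, F on 5. F wins 5–2.
C vs G: C is ranked higher on 2+2 = 4 ballots, G on 3. C wins 4–3.
D vs F: 2+3 = 5 for D, 2 for F — D by 5–2.
D vs G: D is ranked higher on 2 ballots, G on 5. G wins 5–2.
F vs G: F preferred on 2+2 = 4 ballots; F wins 4–3.
Each alternative drops at least one matchup (A loses to F; B loses to A; C loses to A; D loses to A; F loses to D; G loses to A); the cycle A beats D beats F beats A rules out a Condorcet winner.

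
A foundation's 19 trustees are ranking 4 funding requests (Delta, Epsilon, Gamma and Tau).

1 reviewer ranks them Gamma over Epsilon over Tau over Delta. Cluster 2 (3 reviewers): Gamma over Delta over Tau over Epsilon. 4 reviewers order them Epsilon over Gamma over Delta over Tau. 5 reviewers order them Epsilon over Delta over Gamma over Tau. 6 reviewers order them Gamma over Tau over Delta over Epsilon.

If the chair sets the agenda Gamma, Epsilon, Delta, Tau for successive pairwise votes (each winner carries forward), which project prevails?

Gamma

Round 1: Gamma vs Epsilon — 10–9, Gamma advances.
Round 2: Gamma vs Delta — 14–5, Gamma advances.
Round 3: Gamma vs Tau — 19–0, Gamma advances.
The agenda winner is Gamma.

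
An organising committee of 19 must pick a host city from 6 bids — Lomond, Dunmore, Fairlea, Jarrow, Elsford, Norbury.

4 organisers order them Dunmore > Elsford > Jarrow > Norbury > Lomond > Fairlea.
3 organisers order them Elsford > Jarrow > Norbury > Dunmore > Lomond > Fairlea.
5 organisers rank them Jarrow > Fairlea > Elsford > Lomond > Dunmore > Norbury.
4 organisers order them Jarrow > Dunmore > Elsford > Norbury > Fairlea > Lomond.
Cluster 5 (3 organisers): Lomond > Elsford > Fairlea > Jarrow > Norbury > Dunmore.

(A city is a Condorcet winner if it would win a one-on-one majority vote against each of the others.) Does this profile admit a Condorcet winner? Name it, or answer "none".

Elsford

Pairwise majorities:
Lomond vs Dunmore: 8 to 11, Dunmore.
Lomond vs Fairlea: Lomond is ranked higher on 4+3+3 = 10 ballots, Fairlea on 9. Lomond wins 10–9.
Lomond vs Jarrow: 3 for Lomond, 16 for Jarrow — Jarrow by 16–3.
Lomond vs Elsford: Lomond preferred on 3 ballots; Elsford wins 16–3.
Lomond vs Norbury: 8 to 11, Norbury.
Dunmore vs Fairlea: 11 to 8, Dunmore.
Dunmore vs Jarrow: 4 to 15, Jarrow.
Dunmore vs Elsford: 4+4 = 8 for Dunmore, 11 for Elsford — Elsford by 11–8.
Dunmore vs Norbury: Dunmore preferred on 4+5+4 = 13 ballots; Dunmore wins 13–6.
Fairlea vs Jarrow: 3 to 16, Jarrow.
Fairlea vs Elsford: Fairlea is ranked higher on 5 ballots, Elsford on 14. Elsford wins 14–5.
Fairlea vs Norbury: Fairlea preferred on 5+3 = 8 ballots; Norbury wins 11–8.
Jarrow vs Elsford: Jarrow preferred on 5+4 = 9 ballots; Elsford wins 10–9.
Jarrow vs Norbury: 4+3+5+4+3 = 19 for Jarrow, 0 for Norbury — Jarrow by 19–0.
Elsford vs Norbury: 4+3+5+4+3 = 19 for Elsford, 0 for Norbury — Elsford by 19–0.
Elsford defeats every rival head-to-head and is the Condorcet winner.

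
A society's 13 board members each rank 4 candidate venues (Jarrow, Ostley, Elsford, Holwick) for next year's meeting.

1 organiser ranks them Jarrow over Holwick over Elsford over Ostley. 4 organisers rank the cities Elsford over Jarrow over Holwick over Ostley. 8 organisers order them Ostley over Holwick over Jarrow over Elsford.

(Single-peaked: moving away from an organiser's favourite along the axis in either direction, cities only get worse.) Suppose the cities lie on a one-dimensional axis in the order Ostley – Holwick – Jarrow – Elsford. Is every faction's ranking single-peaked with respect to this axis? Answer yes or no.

Axis positions: Ostley=1, Holwick=2, Jarrow=3, Elsford=4.
Faction 1 (peak Jarrow at position 3): ranking walks positions 3-2-4-1, expanding outward from the peak — single-peaked.
Faction 2 (peak Elsford at position 4): ranking walks positions 4-3-2-1, expanding outward from the peak — single-peaked.
Faction 3 (peak Ostley at position 1): ranking walks positions 1-2-3-4, expanding outward from the peak — single-peaked.
Every ranking is single-peaked on this axis.

yes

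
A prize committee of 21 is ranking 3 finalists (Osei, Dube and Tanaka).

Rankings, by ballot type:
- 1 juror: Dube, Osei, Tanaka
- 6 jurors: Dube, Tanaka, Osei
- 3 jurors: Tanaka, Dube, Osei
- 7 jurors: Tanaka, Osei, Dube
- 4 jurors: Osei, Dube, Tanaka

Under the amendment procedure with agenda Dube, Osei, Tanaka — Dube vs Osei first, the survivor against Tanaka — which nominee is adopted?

Round 1: Dube vs Osei — 10–11, Osei advances.
Round 2: Osei vs Tanaka — 5–16, Tanaka advances.
Tanaka survives the agenda.

Tanaka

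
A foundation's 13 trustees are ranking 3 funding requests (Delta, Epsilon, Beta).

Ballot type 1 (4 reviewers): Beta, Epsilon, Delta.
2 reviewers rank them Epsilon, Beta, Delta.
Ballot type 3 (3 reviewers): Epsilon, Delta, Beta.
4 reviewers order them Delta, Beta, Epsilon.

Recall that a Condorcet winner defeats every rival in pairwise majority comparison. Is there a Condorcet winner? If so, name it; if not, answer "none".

none

Head-to-head results (13 reviewers):
Delta vs Epsilon: 4 to 9, Epsilon.
Delta vs Beta: 3+4 = 7 for Delta, 6 for Beta — Delta by 7–6.
Epsilon vs Beta: Epsilon preferred on 2+3 = 5 ballots; Beta wins 8–5.
Each project drops at least one matchup (Delta loses to Epsilon; Epsilon loses to Beta; Beta loses to Delta); the cycle Delta > Beta > Epsilon > Delta rules out a Condorcet winner.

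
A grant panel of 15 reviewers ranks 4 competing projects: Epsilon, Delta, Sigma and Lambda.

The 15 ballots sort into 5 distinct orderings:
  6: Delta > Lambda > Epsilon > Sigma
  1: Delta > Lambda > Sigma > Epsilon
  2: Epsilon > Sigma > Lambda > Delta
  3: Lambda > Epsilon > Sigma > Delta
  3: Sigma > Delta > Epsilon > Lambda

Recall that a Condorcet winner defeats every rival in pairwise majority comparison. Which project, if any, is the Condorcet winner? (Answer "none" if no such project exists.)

none

Pairwise majorities:
Epsilon vs Delta: 2+3 = 5 for Epsilon, 10 for Delta — Delta by 10–5.
Epsilon vs Sigma: Epsilon is ranked higher on 6+2+3 = 11 ballots, Sigma on 4. Epsilon wins 11–4.
Epsilon vs Lambda: Epsilon preferred on 2+3 = 5 ballots; Lambda wins 10–5.
Delta vs Sigma: Delta preferred on 6+1 = 7 ballots; Sigma wins 8–7.
Delta vs Lambda: 10 to 5, Delta.
Sigma vs Lambda: Sigma is ranked higher on 2+3 = 5 ballots, Lambda on 10. Lambda wins 10–5.
Each project drops at least one matchup (Epsilon loses to Delta; Delta loses to Sigma; Sigma loses to Epsilon; Lambda loses to Delta); the cycle Epsilon beats Sigma beats Delta beats Epsilon rules out a Condorcet winner.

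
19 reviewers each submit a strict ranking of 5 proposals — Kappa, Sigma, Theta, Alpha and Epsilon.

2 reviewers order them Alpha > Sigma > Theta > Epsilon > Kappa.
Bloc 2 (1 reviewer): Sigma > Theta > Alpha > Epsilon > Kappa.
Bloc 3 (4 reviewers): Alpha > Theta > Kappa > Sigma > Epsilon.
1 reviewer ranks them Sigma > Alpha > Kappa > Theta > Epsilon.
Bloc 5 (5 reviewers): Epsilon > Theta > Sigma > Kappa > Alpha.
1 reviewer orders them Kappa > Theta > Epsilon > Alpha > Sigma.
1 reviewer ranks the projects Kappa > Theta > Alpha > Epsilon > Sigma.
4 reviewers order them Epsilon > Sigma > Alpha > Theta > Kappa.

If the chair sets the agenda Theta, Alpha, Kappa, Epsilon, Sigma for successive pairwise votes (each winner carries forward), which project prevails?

Round 1: Theta vs Alpha — 8–11, Alpha advances.
Round 2: Alpha vs Kappa — 12–7, Alpha advances.
Round 3: Alpha vs Epsilon — 9–10, Epsilon advances.
Round 4: Epsilon vs Sigma — 11–8, Epsilon advances.
The agenda winner is Epsilon.

Epsilon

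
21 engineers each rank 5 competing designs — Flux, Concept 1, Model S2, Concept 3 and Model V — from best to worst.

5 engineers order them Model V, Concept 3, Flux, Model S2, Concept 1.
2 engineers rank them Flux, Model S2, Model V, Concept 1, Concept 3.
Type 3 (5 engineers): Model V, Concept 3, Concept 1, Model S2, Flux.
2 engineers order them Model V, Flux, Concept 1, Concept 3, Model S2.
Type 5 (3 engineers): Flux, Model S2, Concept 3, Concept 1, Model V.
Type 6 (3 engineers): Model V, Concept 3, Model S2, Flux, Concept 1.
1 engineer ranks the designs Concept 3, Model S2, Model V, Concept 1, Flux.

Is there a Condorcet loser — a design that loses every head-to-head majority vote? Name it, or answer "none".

Concept 1

Head-to-head results (21 engineers):
Flux–Concept 1: Flux 15–6.
Flux vs Model S2: 12 to 9, Flux.
Flux vs Concept 3: Concept 3, 14–7.
Flux–Model V: Model V 16–5.
Concept 1 vs Model S2: 7 to 14, Model S2.
Concept 1 vs Concept 3: Concept 3, 17–4.
Concept 1 vs Model V: Concept 1 preferred on 3 ballots; Model V wins 18–3.
Model S2 vs Concept 3: 5 to 16, Concept 3.
Model S2 vs Model V: 2+3+1 = 6 for Model S2, 15 for Model V — Model V by 15–6.
Concept 3 vs Model V: Concept 3 preferred on 3+1 = 4 ballots; Model V wins 17–4.
Concept 1 is beaten in every head-to-head and is the Condorcet loser.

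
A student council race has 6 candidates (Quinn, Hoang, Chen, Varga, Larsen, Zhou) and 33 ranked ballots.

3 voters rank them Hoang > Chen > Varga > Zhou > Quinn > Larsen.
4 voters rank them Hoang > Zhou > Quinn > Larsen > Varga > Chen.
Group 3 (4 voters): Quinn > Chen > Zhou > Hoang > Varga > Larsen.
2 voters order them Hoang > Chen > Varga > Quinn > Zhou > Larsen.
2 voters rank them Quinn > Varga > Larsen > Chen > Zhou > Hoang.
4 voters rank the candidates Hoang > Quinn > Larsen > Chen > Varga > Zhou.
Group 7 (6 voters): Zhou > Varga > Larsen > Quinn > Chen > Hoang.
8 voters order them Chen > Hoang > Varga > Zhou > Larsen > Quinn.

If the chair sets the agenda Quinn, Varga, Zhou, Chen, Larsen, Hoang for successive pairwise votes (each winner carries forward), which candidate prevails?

Chen

Round 1: Quinn vs Varga — 14–19, Varga advances.
Round 2: Varga vs Zhou — 19–14, Varga advances.
Round 3: Varga vs Chen — 12–21, Chen advances.
Round 4: Chen vs Larsen — 17–16, Chen advances.
Round 5: Chen vs Hoang — 20–13, Chen advances.
Chen survives the agenda.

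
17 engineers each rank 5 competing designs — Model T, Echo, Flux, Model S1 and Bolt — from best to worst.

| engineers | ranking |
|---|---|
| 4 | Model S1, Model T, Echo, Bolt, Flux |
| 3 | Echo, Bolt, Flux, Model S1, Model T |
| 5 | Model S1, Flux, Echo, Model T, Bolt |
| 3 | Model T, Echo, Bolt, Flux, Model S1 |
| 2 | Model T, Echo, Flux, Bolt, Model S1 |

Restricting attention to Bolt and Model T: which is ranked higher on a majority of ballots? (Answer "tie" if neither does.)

Ballots ranking Bolt above Model T: 3.
Ballots ranking Model T above Bolt: 17 − 3 = 14.
Model T wins the head-to-head 14–3.

Model T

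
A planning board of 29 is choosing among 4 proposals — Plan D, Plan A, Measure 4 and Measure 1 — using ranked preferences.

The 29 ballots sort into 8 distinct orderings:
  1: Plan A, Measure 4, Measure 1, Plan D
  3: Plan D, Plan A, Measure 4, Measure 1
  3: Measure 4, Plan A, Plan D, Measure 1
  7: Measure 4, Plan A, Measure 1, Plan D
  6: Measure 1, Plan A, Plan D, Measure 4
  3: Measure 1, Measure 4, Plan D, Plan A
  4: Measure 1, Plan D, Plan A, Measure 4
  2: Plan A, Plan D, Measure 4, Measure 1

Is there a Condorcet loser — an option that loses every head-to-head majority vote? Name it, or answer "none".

none

Pairwise majorities:
Plan D vs Plan A: 3+3+4 = 10 for Plan D, 19 for Plan A — Plan A by 19–10.
Plan D vs Measure 4: Plan D wins 15–14.
Plan D vs Measure 1: Plan D is ranked higher on 3+3+2 = 8 ballots, Measure 1 on 21. Measure 1 wins 21–8.
Plan A vs Measure 4: Plan A, 16–13.
Plan A vs Measure 1: Plan A, 16–13.
Measure 4 vs Measure 1: Measure 4 is ranked higher on 1+3+3+7+2 = 16 ballots, Measure 1 on 13. Measure 4 wins 16–13.
Each option has at least one pairwise win (Plan D beats Measure 4; Plan A beats Plan D; Measure 4 beats Measure 1; Measure 1 beats Plan D) — no Condorcet loser.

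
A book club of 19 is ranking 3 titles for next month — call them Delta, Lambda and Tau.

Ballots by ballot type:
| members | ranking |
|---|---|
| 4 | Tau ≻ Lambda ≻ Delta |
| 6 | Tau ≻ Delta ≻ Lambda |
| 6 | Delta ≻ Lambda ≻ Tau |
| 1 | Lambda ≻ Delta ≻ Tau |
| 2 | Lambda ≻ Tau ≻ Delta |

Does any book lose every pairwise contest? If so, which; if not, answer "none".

Head-to-head results (19 members):
Delta vs Lambda: Delta wins 12–7.
Delta vs Tau: Delta preferred on 6+1 = 7 ballots; Tau wins 12–7.
Lambda vs Tau: Tau, 10–9.
Only Lambda has no wins; Lambda is the Condorcet loser.

Lambda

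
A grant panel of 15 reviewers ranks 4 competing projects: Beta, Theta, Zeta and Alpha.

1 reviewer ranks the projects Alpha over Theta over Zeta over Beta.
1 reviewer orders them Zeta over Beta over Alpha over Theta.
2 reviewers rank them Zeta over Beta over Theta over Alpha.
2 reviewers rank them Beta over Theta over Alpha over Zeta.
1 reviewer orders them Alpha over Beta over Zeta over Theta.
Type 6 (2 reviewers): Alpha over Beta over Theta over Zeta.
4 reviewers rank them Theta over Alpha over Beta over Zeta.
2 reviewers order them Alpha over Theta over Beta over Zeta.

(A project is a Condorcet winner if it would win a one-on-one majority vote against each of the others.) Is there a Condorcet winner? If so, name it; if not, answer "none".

Pairwise majorities:
Beta vs Theta: Beta is ranked higher on 1+2+2+1+2 = 8 ballots, Theta on 7. Beta wins 8–7.
Beta vs Zeta: Beta, 11–4.
Beta vs Alpha: 1+2+2 = 5 for Beta, 10 for Alpha — Alpha by 10–5.
Theta vs Zeta: Theta is ranked higher on 1+2+2+4+2 = 11 ballots, Zeta on 4. Theta wins 11–4.
Theta–Alpha: Theta 8–7.
Zeta vs Alpha: Zeta preferred on 1+2 = 3 ballots; Alpha wins 12–3.
Each project drops at least one matchup (Beta loses to Alpha; Theta loses to Beta; Zeta loses to Beta; Alpha loses to Theta); the cycle Beta → Theta → Alpha → Beta rules out a Condorcet winner.

none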